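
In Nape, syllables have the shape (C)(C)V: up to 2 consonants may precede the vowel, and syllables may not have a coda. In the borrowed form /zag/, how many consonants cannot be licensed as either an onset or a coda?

1

Under (C)(C)V, the unsyllabifiable consonants are /g/ (no codas are permitted; onsets may contain at most 2 consonants).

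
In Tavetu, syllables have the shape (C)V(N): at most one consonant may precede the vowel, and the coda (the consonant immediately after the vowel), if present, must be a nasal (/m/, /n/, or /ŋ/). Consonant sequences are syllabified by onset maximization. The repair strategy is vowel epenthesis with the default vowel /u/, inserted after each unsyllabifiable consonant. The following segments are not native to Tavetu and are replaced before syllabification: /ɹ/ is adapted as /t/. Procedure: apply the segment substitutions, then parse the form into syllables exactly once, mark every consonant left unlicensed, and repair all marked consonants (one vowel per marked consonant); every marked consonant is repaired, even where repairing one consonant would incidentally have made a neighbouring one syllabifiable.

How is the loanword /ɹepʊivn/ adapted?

Substitution: /ɹ/ → /t/, giving /tepʊivn/.
The consonants /v/, /n/ cannot be parsed into a legal (C)V(N) syllable (only a nasal (/m/, /n/, or /ŋ/) is licensed in coda position; onsets are limited to one consonant).
Each unlicensed consonant becomes the onset of a new syllable: /v/ → /vu/, /n/ → /nu/.

tepʊivunu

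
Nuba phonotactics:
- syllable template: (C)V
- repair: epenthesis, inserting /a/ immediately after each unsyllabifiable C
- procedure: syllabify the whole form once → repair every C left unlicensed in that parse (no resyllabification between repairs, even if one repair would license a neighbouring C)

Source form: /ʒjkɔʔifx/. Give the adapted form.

The consonants /ʒ/, /j/, /f/, /x/ cannot be parsed into a legal (C)V syllable (no codas are permitted; onsets are limited to one consonant).
Inserting the epenthetic vowel yields /ʒ/ → /ʒa/, /j/ → /ja/, /f/ → /fa/, /x/ → /xa/.

ʒajakɔʔifaxa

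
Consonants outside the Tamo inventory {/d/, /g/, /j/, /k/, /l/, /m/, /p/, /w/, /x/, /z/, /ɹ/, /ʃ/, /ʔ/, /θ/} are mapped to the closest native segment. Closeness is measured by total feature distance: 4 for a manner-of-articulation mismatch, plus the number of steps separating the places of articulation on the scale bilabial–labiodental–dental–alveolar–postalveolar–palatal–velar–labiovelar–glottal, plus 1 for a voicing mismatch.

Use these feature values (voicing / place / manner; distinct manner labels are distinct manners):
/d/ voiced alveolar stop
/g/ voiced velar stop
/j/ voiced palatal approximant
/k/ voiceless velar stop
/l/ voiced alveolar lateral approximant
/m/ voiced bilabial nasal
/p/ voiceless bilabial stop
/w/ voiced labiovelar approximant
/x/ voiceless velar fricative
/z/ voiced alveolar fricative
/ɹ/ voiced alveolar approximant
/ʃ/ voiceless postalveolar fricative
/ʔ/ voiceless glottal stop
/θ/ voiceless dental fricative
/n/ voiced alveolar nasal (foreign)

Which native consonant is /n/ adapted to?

m

/m/ is closest: same manner (nasal), place distance 3 (alveolar→bilabial), same voicing; total 3. Next closest is /d/ at distance 4.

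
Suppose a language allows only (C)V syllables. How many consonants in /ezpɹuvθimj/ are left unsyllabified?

5

The consonants /z/, /p/, /v/, /m/, /j/ cannot be parsed into a legal (C)V syllable (no codas are permitted; onsets are limited to one consonant).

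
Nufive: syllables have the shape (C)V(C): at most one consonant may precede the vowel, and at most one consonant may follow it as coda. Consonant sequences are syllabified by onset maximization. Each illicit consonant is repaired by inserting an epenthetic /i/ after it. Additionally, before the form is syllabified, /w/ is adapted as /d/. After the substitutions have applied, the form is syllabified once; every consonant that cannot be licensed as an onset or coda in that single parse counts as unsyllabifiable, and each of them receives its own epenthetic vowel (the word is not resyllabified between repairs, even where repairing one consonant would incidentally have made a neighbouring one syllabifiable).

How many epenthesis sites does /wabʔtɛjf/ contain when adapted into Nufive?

2

After substitution the input is /dabʔtɛjf/.
The unsyllabifiable consonants are /ʔ/, /f/; each receives one epenthetic vowel.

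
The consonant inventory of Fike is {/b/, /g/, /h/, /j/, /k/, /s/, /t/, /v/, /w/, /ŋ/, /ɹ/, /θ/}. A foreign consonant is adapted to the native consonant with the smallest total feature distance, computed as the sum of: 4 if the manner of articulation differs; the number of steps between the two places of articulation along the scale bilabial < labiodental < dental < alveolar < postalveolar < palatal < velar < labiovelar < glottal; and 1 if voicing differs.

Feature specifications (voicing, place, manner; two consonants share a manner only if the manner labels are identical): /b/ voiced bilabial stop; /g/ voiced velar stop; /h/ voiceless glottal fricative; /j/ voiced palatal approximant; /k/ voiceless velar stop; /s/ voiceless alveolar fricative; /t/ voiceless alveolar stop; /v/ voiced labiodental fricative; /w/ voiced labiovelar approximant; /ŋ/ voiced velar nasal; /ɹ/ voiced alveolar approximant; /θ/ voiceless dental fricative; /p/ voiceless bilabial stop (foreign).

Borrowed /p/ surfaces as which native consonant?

/b/ is closest: same manner (stop), place distance 0 (bilabial→bilabial), voicing differs (+1); total 1. Next closest is /t/ at distance 3.

b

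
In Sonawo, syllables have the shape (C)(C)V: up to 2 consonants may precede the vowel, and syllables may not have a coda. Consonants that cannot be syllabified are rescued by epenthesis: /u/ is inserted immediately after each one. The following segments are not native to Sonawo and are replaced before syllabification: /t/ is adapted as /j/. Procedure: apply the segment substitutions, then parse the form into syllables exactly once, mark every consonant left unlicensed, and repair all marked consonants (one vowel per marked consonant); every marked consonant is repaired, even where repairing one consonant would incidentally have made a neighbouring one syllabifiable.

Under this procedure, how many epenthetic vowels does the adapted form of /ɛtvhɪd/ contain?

2

After substitution the input is /ɛjvhɪd/.
The unsyllabifiable consonants are /j/, /d/; each receives one epenthetic vowel.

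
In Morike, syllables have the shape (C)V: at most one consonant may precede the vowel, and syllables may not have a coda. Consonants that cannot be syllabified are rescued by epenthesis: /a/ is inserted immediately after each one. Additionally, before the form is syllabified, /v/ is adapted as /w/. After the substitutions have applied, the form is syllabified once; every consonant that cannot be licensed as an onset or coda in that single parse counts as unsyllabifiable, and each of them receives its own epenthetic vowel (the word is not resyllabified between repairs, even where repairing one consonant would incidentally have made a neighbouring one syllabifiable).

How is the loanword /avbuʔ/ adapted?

awabuʔa

Substitution: /v/ → /w/, giving /awbuʔ/.
Under (C)V, the unsyllabifiable consonants are /w/, /ʔ/ (no codas are permitted; onsets are limited to one consonant).
Inserting the epenthetic vowel yields /w/ → /wa/, /ʔ/ → /ʔa/.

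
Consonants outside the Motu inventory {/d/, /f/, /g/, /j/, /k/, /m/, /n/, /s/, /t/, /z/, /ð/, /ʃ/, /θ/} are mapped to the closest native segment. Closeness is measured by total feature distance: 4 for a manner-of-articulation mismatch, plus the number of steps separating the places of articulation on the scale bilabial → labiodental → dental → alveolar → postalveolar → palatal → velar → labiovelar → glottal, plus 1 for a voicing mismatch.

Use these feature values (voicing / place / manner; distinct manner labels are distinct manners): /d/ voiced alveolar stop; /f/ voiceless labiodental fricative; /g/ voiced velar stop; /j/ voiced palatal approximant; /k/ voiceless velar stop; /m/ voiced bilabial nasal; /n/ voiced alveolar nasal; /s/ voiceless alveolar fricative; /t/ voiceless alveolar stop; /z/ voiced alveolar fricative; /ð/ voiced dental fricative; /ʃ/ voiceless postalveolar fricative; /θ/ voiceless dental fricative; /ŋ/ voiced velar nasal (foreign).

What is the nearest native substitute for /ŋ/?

/n/ is closest: same manner (nasal), place distance 3 (velar→alveolar), same voicing; total 3. Next closest is /g/ at distance 4.

n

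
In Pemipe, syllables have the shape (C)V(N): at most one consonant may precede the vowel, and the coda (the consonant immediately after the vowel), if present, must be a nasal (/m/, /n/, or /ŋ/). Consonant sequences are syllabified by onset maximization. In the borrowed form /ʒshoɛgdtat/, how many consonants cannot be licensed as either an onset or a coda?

The consonants /ʒ/, /s/, /g/, /d/, /t/ cannot be parsed into a legal (C)V(N) syllable (only a nasal (/m/, /n/, or /ŋ/) is licensed in coda position; onsets are limited to one consonant).

5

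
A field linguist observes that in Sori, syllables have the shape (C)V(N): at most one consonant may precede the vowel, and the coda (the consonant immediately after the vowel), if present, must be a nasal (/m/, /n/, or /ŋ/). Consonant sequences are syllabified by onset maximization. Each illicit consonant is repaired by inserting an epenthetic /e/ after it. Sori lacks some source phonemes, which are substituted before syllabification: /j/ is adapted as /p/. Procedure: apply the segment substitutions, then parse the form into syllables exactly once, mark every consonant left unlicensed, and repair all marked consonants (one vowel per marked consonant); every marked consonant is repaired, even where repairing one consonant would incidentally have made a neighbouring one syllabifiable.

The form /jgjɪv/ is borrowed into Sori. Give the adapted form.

pegepɪve

Substitution: /j/ → /p/, giving /pgpɪv/.
The consonants /p/, /g/, /v/ cannot be parsed into a legal (C)V(N) syllable (only a nasal (/m/, /n/, or /ŋ/) is licensed in coda position; onsets are limited to one consonant).
Epenthesis after each stranded consonant: /p/ → /pe/, /g/ → /ge/, /v/ → /ve/.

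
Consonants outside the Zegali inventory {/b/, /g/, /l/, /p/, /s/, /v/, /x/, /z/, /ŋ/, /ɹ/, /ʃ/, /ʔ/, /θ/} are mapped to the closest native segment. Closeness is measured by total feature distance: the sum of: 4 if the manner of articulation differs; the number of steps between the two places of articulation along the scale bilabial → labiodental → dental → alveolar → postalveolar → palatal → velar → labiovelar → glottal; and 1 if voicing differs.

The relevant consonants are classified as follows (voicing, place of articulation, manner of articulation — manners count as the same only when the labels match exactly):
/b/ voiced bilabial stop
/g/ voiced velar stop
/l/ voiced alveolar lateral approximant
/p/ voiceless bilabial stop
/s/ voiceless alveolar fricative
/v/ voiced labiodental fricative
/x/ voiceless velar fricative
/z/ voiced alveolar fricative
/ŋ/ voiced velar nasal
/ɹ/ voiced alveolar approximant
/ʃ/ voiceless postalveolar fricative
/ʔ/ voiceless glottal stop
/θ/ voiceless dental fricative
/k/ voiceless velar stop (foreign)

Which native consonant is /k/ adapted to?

g

/g/ is closest: same manner (stop), place distance 0 (velar→velar), voicing differs (+1); total 1. Next closest is /ʔ/ at distance 2.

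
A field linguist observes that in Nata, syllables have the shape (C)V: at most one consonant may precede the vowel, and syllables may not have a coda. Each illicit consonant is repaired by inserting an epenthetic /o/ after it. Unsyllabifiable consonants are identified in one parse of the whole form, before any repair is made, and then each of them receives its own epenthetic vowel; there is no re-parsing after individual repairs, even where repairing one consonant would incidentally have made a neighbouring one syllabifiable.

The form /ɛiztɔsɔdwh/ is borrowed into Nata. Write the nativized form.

Syllabifying with onset maximization leaves /z/, /d/, /w/, /h/ stranded (no codas are permitted; onsets are limited to one consonant).
Each unlicensed consonant becomes the onset of a new syllable: /z/ → /zo/, /d/ → /do/, /w/ → /wo/, /h/ → /ho/.

ɛizotɔsɔdowoho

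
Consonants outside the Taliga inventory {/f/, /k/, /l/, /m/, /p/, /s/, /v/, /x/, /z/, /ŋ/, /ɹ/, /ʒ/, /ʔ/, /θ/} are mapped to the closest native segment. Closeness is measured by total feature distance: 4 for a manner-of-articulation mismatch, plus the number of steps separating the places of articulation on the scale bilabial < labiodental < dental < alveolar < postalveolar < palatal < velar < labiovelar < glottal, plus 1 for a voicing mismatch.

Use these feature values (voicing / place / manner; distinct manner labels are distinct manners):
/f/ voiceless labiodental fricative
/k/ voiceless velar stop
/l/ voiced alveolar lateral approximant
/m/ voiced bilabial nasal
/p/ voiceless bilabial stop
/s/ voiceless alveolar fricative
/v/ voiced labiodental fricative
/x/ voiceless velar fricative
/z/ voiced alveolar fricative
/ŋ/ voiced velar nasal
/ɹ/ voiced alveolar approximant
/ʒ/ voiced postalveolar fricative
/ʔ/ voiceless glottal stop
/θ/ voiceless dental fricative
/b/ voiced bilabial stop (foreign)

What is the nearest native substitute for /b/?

p

/p/ is closest: same manner (stop), place distance 0 (bilabial→bilabial), voicing differs (+1); total 1. Next closest is /m/ at distance 4.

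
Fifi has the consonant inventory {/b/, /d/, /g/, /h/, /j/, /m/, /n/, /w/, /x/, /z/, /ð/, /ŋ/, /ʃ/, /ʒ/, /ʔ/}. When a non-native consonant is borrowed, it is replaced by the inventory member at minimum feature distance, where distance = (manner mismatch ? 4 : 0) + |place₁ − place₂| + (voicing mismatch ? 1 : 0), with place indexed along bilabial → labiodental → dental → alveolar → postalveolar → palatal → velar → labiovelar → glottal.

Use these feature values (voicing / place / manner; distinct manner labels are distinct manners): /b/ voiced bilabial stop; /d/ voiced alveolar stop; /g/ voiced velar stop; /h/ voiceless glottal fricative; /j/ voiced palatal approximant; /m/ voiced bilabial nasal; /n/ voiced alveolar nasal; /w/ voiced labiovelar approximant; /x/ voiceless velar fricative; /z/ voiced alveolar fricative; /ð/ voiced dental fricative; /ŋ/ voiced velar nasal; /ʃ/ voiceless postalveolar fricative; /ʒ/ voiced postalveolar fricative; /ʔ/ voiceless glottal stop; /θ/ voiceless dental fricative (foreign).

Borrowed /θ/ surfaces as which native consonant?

/ð/ is closest: same manner (fricative), place distance 0 (dental→dental), voicing differs (+1); total 1. Next closest is /z/ at distance 2.

ð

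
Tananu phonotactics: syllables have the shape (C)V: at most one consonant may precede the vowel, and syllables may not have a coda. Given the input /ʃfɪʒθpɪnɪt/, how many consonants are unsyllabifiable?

4

Under (C)V, the unsyllabifiable consonants are /ʃ/, /ʒ/, /θ/, /t/ (no codas are permitted; onsets are limited to one consonant).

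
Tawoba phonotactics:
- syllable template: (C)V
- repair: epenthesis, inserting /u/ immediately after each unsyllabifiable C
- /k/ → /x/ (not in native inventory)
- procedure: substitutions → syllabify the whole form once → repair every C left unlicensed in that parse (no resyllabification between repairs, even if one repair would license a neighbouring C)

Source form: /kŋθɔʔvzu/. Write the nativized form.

Substitution: /k/ → /x/, giving /xŋθɔʔvzu/.
Under (C)V, the unsyllabifiable consonants are /x/, /ŋ/, /ʔ/, /v/ (no codas are permitted; onsets are limited to one consonant).
Inserting the epenthetic vowel yields /x/ → /xu/, /ŋ/ → /ŋu/, /ʔ/ → /ʔu/, /v/ → /vu/.

xuŋuθɔʔuvuzu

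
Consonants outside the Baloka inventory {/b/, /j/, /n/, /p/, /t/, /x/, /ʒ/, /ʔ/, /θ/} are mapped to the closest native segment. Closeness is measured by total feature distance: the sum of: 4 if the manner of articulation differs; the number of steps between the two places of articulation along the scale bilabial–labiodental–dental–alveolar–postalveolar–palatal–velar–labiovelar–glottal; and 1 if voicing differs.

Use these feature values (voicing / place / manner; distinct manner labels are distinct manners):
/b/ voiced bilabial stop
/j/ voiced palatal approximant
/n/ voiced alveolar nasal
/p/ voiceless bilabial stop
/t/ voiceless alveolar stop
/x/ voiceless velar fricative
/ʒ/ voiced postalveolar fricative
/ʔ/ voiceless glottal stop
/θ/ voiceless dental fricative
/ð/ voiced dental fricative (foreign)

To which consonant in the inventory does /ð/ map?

θ

/θ/ is closest: same manner (fricative), place distance 0 (dental→dental), voicing differs (+1); total 1. Next closest is /ʒ/ at distance 2.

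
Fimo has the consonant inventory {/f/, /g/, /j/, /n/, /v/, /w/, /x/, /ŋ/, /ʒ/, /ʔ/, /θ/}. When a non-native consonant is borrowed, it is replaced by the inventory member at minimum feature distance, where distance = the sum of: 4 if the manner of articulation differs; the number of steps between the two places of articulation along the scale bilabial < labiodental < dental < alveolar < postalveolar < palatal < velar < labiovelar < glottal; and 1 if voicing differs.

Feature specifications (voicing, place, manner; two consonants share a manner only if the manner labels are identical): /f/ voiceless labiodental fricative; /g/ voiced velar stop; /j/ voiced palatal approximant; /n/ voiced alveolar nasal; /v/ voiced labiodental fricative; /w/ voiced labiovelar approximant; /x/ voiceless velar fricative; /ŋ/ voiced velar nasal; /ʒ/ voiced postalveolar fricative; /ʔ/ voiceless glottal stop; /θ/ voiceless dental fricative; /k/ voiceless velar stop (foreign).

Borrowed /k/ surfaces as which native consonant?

/g/ is closest: same manner (stop), place distance 0 (velar→velar), voicing differs (+1); total 1. Next closest is /ʔ/ at distance 2.

g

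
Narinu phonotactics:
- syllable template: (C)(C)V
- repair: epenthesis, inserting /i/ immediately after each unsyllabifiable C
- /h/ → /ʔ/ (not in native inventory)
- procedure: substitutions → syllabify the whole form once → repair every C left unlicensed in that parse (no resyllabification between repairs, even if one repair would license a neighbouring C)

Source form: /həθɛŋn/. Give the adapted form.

ʔəθɛŋini

Substitution: /h/ → /ʔ/, giving /ʔəθɛŋn/.
The consonants /ŋ/, /n/ cannot be parsed into a legal (C)(C)V syllable (no codas are permitted; onsets may contain at most 2 consonants).
Inserting the epenthetic vowel yields /ŋ/ → /ŋi/, /n/ → /ni/.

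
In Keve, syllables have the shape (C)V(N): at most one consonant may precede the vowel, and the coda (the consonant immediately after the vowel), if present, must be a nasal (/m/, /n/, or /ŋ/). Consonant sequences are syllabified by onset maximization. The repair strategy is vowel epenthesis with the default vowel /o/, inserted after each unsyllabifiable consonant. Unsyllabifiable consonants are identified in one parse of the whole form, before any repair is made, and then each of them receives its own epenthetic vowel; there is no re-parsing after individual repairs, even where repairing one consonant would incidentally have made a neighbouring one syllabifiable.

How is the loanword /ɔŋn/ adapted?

ɔŋno

The consonants /n/ cannot be parsed into a legal (C)V(N) syllable (only a nasal (/m/, /n/, or /ŋ/) is licensed in coda position; onsets are limited to one consonant).
Epenthesis after each stranded consonant: /n/ → /no/.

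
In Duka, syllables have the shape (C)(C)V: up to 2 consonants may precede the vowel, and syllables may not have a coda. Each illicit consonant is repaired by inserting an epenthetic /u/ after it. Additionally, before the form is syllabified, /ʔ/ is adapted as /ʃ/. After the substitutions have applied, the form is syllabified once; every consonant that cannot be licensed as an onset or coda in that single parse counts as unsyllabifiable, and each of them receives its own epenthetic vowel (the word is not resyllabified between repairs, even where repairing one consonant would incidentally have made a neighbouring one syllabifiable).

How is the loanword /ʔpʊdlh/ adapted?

ʃpʊduluhu

Substitution: /ʔ/ → /ʃ/, giving /ʃpʊdlh/.
Syllabifying with onset maximization leaves /d/, /l/, /h/ stranded (no codas are permitted; onsets may contain at most 2 consonants).
Epenthesis after each stranded consonant: /d/ → /du/, /l/ → /lu/, /h/ → /hu/.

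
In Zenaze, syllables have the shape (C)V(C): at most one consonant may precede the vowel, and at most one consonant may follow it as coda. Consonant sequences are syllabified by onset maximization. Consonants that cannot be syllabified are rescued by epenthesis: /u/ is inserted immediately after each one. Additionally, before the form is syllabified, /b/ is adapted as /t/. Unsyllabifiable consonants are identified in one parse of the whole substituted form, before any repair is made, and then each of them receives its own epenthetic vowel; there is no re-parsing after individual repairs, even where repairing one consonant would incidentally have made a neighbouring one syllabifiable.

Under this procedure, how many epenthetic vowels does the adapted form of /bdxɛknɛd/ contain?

2

After substitution the input is /tdxɛknɛd/.
The unsyllabifiable consonants are /t/, /d/; each receives one epenthetic vowel.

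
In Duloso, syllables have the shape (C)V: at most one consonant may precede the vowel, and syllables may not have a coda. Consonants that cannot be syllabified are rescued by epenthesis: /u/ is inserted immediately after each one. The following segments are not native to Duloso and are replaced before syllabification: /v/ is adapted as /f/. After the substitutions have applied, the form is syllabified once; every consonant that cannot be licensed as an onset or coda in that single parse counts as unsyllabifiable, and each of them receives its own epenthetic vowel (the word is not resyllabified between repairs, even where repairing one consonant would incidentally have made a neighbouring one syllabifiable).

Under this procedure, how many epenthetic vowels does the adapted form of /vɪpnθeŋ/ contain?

After substitution the input is /fɪpnθeŋ/.
The unsyllabifiable consonants are /p/, /n/, /ŋ/; each receives one epenthetic vowel.

3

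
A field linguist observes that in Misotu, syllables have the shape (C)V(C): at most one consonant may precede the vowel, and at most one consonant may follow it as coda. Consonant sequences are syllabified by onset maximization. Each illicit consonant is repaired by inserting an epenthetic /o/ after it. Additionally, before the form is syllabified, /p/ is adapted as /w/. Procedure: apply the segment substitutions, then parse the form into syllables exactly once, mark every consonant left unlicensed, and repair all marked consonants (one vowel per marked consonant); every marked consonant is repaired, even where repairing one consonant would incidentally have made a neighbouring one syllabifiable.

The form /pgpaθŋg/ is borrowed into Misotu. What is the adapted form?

wogowaθŋogo

Substitution: /p/ → /w/, giving /wgwaθŋg/.
Syllabifying with onset maximization leaves /w/, /g/, /ŋ/, /g/ stranded (at most one coda consonant is licensed; onsets are limited to one consonant).
Epenthesis after each stranded consonant: /w/ → /wo/, /g/ → /go/, /ŋ/ → /ŋo/, /g/ → /go/.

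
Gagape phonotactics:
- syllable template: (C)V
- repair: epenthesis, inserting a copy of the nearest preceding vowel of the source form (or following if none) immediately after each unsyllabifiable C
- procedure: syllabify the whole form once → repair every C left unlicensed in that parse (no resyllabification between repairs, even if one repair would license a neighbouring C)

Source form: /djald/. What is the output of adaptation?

The consonants /d/, /l/, /d/ cannot be parsed into a legal (C)V syllable (no codas are permitted; onsets are limited to one consonant).
Epenthesis after each stranded consonant: /d/ → /da/, /l/ → /la/, /d/ → /da/.

dajalada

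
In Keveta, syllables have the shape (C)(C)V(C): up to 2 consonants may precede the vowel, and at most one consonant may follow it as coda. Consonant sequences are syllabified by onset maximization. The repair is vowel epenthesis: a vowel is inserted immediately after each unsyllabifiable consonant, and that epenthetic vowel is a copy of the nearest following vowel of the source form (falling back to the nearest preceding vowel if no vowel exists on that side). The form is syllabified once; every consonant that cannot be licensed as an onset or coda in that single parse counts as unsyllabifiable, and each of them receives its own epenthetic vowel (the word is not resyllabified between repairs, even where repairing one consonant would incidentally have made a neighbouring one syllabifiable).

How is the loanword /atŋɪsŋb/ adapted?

atŋɪsŋɪbɪ

The consonants /ŋ/, /b/ cannot be parsed into a legal (C)(C)V(C) syllable (at most one coda consonant is licensed; onsets may contain at most 2 consonants).
Epenthesis after each stranded consonant: /ŋ/ → /ŋɪ/, /b/ → /bɪ/.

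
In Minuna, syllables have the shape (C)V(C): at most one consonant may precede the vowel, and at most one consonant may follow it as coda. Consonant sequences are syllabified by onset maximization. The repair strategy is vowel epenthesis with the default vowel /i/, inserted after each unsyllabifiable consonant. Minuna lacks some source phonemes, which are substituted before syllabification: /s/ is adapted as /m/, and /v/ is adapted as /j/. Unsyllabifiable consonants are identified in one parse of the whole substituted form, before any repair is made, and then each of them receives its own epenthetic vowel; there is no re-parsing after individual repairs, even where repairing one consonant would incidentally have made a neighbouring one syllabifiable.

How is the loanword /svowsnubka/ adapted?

mijowminubka

Substitution: /s/ → /m/, /v/ → /j/, giving /mjowmnubka/.
The consonants /m/, /m/ cannot be parsed into a legal (C)V(C) syllable (at most one coda consonant is licensed; onsets are limited to one consonant).
Each unlicensed consonant becomes the onset of a new syllable: /m/ → /mi/, /m/ → /mi/.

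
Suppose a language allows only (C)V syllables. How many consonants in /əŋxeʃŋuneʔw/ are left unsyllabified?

The consonants /ŋ/, /ʃ/, /ʔ/, /w/ cannot be parsed into a legal (C)V syllable (no codas are permitted; onsets are limited to one consonant).

4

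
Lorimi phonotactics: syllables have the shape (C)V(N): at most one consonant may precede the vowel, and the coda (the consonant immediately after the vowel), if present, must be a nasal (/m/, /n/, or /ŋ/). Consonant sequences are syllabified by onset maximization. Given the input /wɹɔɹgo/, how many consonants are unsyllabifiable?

2

The consonants /w/, /ɹ/ cannot be parsed into a legal (C)V(N) syllable (only a nasal (/m/, /n/, or /ŋ/) is licensed in coda position; onsets are limited to one consonant).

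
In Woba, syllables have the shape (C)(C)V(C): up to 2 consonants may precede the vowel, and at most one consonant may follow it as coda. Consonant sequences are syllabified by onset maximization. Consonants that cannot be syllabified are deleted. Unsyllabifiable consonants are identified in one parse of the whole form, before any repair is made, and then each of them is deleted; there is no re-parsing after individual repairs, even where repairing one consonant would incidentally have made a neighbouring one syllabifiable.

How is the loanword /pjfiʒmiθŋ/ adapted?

The consonants /p/, /ŋ/ cannot be parsed into a legal (C)(C)V(C) syllable (at most one coda consonant is licensed; onsets may contain at most 2 consonants).
Deleting the stranded consonants removes /p/, /ŋ/.

jfiʒmiθ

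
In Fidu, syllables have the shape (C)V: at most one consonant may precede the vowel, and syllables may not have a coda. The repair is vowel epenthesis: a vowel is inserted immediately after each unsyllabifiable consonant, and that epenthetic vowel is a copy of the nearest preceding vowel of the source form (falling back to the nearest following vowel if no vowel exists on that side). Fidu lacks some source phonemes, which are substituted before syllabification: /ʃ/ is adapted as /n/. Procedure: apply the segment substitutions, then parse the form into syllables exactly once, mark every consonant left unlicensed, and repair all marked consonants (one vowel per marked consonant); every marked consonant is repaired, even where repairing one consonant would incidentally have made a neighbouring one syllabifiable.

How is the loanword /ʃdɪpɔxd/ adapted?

Substitution: /ʃ/ → /n/, giving /ndɪpɔxd/.
Under (C)V, the unsyllabifiable consonants are /n/, /x/, /d/ (no codas are permitted; onsets are limited to one consonant).
Epenthesis after each stranded consonant: /n/ → /nɪ/, /x/ → /xɔ/, /d/ → /dɔ/.

nɪdɪpɔxɔdɔ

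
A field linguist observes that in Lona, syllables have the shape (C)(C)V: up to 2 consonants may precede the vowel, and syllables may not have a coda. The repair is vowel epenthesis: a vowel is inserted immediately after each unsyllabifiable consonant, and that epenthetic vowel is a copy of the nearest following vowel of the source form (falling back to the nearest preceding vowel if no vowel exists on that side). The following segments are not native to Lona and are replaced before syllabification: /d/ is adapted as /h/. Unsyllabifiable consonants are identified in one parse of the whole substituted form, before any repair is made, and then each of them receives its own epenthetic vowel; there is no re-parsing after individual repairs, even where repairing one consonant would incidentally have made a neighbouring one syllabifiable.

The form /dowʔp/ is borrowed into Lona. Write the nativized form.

Substitution: /d/ → /h/, giving /howʔp/.
Under (C)(C)V, the unsyllabifiable consonants are /w/, /ʔ/, /p/ (no codas are permitted; onsets may contain at most 2 consonants).
Inserting the epenthetic vowel yields /w/ → /wo/, /ʔ/ → /ʔo/, /p/ → /po/.

howoʔopo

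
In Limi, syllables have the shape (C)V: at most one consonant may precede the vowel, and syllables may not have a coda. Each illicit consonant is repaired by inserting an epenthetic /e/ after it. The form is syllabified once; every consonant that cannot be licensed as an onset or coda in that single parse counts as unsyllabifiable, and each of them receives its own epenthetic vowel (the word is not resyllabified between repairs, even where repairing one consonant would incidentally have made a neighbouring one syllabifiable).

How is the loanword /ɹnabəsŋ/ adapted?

The consonants /ɹ/, /s/, /ŋ/ cannot be parsed into a legal (C)V syllable (no codas are permitted; onsets are limited to one consonant).
Inserting the epenthetic vowel yields /ɹ/ → /ɹe/, /s/ → /se/, /ŋ/ → /ŋe/.

ɹenabəseŋe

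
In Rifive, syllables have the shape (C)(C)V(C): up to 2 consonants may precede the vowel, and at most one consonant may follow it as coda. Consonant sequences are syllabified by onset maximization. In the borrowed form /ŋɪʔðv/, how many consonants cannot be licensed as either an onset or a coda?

Under (C)(C)V(C), the unsyllabifiable consonants are /ð/, /v/ (at most one coda consonant is licensed; onsets may contain at most 2 consonants).

2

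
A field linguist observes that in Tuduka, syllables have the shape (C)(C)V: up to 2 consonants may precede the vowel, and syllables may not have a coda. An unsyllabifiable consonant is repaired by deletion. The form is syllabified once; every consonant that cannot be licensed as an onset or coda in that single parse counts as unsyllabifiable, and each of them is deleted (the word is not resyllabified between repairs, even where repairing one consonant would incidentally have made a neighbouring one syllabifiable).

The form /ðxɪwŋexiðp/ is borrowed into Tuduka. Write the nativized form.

ðxɪwŋexi

The consonants /ð/, /p/ cannot be parsed into a legal (C)(C)V syllable (no codas are permitted; onsets may contain at most 2 consonants).
Each unlicensed consonant is deleted: /ð/, /p/.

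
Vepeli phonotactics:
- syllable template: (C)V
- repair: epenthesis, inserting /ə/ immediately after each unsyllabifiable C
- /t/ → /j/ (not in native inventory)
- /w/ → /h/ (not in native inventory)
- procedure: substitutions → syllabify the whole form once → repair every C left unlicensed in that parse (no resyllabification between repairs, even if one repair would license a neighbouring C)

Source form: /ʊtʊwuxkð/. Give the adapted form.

Substitution: /t/ → /j/, /w/ → /h/, giving /ʊjʊhuxkð/.
The consonants /x/, /k/, /ð/ cannot be parsed into a legal (C)V syllable (no codas are permitted; onsets are limited to one consonant).
Epenthesis after each stranded consonant: /x/ → /xə/, /k/ → /kə/, /ð/ → /ðə/.

ʊjʊhuxəkəðə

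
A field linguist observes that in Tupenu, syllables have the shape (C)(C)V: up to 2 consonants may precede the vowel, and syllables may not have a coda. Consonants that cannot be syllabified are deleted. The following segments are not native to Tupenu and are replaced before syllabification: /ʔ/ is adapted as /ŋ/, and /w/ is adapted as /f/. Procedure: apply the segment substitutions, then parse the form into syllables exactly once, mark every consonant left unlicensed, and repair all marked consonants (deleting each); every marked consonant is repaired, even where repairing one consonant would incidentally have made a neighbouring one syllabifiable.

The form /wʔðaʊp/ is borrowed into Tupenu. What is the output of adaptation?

ŋðaʊ

Substitution: /w/ → /f/, /ʔ/ → /ŋ/, giving /fŋðaʊp/.
Syllabifying with onset maximization leaves /f/, /p/ stranded (no codas are permitted; onsets may contain at most 2 consonants).
Deletion applies to /f/, /p/.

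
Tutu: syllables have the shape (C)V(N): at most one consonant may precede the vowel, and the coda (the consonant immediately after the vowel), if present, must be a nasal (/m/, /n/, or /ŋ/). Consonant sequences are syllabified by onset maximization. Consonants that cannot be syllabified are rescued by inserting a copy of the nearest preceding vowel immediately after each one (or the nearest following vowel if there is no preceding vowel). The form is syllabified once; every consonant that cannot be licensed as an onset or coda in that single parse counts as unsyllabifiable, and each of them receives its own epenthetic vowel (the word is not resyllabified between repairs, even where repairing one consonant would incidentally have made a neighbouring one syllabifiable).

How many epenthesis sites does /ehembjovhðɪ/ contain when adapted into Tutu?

3

The unsyllabifiable consonants are /b/, /v/, /h/; each receives one epenthetic vowel.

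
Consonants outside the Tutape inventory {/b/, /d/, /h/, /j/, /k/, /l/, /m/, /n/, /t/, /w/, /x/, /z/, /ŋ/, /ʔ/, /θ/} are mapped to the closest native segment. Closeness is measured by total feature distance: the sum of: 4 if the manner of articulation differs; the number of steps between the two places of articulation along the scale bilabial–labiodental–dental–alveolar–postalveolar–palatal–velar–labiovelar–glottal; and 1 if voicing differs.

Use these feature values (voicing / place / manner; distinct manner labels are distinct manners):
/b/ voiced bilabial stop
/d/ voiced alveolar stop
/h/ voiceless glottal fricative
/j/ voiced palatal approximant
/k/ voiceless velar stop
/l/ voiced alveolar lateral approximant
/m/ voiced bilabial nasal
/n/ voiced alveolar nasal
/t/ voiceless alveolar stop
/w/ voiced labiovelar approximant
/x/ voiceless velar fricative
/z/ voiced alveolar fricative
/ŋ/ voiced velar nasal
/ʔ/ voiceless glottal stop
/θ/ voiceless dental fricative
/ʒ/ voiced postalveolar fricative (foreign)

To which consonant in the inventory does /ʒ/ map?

/z/ is closest: same manner (fricative), place distance 1 (postalveolar→alveolar), same voicing; total 1. Next closest is /x/ at distance 3.

z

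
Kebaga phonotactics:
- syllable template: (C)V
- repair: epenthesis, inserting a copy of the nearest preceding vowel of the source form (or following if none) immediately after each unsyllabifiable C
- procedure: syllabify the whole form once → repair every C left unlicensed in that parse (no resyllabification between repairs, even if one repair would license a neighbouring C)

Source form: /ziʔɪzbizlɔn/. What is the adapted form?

ziʔɪzɪbizilɔnɔ

Syllabifying with onset maximization leaves /z/, /z/, /n/ stranded (no codas are permitted; onsets are limited to one consonant).
Epenthesis after each stranded consonant: /z/ → /zɪ/, /z/ → /zi/, /n/ → /nɔ/.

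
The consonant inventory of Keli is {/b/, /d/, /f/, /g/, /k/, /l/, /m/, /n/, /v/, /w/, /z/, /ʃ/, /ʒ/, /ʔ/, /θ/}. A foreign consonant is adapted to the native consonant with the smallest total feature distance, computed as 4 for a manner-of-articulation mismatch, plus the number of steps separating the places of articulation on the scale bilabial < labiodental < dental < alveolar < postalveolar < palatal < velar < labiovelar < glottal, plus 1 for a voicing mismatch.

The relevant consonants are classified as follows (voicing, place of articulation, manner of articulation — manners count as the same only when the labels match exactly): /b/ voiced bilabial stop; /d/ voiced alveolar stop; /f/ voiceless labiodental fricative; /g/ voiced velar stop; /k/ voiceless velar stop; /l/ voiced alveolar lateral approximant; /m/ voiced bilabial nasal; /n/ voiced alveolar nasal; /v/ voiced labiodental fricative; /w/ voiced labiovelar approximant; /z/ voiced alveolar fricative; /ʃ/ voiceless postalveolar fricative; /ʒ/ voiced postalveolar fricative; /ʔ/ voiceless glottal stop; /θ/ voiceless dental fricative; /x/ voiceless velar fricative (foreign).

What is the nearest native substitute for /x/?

/ʃ/ is closest: same manner (fricative), place distance 2 (velar→postalveolar), same voicing; total 2. Next closest is /ʒ/ at distance 3.

ʃ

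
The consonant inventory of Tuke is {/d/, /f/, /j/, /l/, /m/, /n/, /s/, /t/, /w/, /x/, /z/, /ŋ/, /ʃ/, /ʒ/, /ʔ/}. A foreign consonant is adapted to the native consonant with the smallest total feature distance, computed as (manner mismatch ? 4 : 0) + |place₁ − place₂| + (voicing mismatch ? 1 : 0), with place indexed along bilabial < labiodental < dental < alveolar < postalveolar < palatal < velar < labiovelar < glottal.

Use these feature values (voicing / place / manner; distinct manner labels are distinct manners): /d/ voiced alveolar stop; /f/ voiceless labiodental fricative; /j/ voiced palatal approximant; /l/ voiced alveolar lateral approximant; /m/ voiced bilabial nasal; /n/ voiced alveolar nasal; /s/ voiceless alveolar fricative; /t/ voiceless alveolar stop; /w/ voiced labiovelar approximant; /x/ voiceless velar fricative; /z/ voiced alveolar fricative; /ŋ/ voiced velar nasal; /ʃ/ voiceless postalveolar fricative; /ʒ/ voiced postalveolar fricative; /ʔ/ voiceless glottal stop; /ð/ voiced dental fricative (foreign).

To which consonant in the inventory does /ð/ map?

z

/z/ is closest: same manner (fricative), place distance 1 (dental→alveolar), same voicing; total 1. Next closest is /f/ at distance 2.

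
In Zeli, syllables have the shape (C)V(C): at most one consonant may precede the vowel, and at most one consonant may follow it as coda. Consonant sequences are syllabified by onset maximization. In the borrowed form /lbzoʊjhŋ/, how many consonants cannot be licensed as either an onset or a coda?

4

Syllabifying with onset maximization leaves /l/, /b/, /h/, /ŋ/ stranded (at most one coda consonant is licensed; onsets are limited to one consonant).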